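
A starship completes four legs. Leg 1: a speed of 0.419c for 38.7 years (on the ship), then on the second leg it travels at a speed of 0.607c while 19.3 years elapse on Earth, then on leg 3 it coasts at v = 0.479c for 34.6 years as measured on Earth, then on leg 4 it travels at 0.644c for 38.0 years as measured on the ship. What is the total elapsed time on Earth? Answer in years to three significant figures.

Δt = 146 years

Leg 1: γ = 1/√(1 − 0.419²) = 1/√0.8244 = 1.101; Δt_1 = 1.101 × 38.7 = 42.62 years.
Leg 2: 19.3 years is already measured on Earth.
Leg 3: 34.6 years is already measured on Earth.
Leg 4: γ = 1/√(1 − 0.644²) = 1/√0.5853 = 1.307; Δt_4 = 1.307 × 38.0 = 49.67 years.
Total: 42.62 + 19.30 + 34.60 + 49.67 years.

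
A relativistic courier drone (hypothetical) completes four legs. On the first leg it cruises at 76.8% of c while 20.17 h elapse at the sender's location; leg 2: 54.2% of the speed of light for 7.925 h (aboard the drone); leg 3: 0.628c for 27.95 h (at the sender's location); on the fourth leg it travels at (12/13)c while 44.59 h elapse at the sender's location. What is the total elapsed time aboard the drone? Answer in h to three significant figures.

τ = 59.7 h

Leg 1: β = 0.768; γ = 1/√(1 − 0.768²) = 1/√0.4102 = 1.561; τ_1 = 20.17/1.561 = 12.92 h.
Leg 2: 7.925 h is already measured aboard the drone.
Leg 3: γ = 1/√(1 − 0.628²) = 1/√0.6056 = 1.285; τ_3 = 27.95/1.285 = 21.75 h.
Leg 4: γ = 1/√(1 − (12/13)²) = 13/5 = 2.600; τ_4 = 44.59/2.600 = 17.15 h.
Total: 12.92 + 7.925 + 21.75 + 17.15 h.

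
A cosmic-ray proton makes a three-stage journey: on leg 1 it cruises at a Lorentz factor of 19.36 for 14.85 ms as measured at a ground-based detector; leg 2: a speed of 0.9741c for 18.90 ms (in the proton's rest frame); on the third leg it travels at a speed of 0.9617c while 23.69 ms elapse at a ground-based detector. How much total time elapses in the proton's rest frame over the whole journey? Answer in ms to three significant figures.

τ = 26.2 ms

Leg 1: γ = 19.36; τ_1 = 14.85/19.36 = 0.7670 ms.
Leg 2: 18.90 ms is already measured in the proton's rest frame.
Leg 3: γ = 1/√(1 − 0.9617²) = 1/√0.07513 = 3.648; τ_3 = 23.69/3.648 = 6.494 ms.
Total: 0.7670 + 18.90 + 6.494 ms.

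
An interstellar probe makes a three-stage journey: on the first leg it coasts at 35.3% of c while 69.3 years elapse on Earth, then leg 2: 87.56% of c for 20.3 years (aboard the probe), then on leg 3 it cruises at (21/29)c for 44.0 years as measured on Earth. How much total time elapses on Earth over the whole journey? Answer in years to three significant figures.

Δt = 155 years

Leg 1: 69.3 years is already measured on Earth.
Leg 2: β = 0.8756; γ = 1/√(1 − 0.8756²) = 1/√0.2333 = 2.070; Δt_2 = 2.070 × 20.3 = 42.03 years.
Leg 3: 44.0 years is already measured on Earth.
Total: 69.30 + 42.03 + 44.00 years.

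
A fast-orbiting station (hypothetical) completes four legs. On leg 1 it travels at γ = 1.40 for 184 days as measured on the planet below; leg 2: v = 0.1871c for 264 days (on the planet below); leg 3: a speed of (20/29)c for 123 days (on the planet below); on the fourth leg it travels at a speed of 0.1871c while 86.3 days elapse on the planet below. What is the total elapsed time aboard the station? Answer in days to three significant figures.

τ = 565 days

Leg 1: γ = 1.40; τ_1 = 184/1.400 = 131.4 days.
Leg 2: γ = 1/√(1 − 0.1871²) = 1/√0.9650 = 1.018; τ_2 = 264/1.018 = 259.3 days.
Leg 3: γ = 1/√(1 − (20/29)²) = 29/21 ≈ 1.381; τ_3 = 123/1.381 = 89.07 days.
Leg 4: γ = 1/√(1 − 0.1871²) = 1/√0.9650 = 1.018; τ_4 = 86.3/1.018 = 84.78 days.
Total: 131.4 + 259.3 + 89.07 + 84.78 days.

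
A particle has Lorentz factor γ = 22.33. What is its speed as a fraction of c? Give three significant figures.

β = 0.999

β = √(1 − 1/γ²) = √(1 − 1/22.33²) = √(1 − 0.002005) = √0.9980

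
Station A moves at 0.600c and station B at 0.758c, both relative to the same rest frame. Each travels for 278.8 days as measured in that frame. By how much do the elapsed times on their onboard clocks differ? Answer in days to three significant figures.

A: γ = 1/√(1 − 0.600²) = 5/4 = 1.250; τ_A = 278.8/1.250 = 223.0 days.
B: γ = 1/√(1 − 0.758²) = 1/√0.4254 = 1.533; τ_B = 278.8/1.533 = 181.8 days.

|τ_A − τ_B| = 41.2 days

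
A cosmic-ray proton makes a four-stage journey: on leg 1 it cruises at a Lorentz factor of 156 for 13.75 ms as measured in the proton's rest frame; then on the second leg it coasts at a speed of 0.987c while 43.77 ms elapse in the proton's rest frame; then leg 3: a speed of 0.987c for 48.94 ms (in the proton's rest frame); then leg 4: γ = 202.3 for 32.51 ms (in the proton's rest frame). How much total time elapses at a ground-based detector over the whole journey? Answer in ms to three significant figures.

Leg 1: γ = 156; Δt_1 = 156.0 × 13.75 = 2145 ms.
Leg 2: γ = 1/√(1 − 0.987²) = 1/√0.02583 = 6.222; Δt_2 = 6.222 × 43.77 = 272.3 ms.
Leg 3: γ = 1/√(1 − 0.987²) = 1/√0.02583 = 6.222; Δt_3 = 6.222 × 48.94 = 304.5 ms.
Leg 4: γ = 202.3; Δt_4 = 202.3 × 32.51 = 6577 ms.
Total: 2145 + 272.3 + 304.5 + 6577 ms.

Δt = 9300 ms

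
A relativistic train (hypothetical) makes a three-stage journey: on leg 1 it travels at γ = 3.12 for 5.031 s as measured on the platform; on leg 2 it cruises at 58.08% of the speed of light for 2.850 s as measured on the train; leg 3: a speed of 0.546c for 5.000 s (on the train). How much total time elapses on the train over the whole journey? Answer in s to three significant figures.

τ = 9.46 s

Leg 1: γ = 3.12; τ_1 = 5.031/3.120 = 1.612 s.
Leg 2: 2.850 s is already measured on the train.
Leg 3: 5.000 s is already measured on the train.
Total: 1.612 + 2.850 + 5.000 s.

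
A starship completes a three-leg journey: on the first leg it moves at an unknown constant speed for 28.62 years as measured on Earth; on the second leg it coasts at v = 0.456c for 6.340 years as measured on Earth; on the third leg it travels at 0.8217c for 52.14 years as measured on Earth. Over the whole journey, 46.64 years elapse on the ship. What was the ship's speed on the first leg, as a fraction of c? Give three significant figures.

β = 0.919

Leg 1: speed unknown; τ_1 = 28.62/γ_1.
Leg 2: γ = 1/√(1 − 0.456²) = 1/√0.7921 = 1.124; τ_2 = 6.340/1.124 = 5.642 years.
Leg 3: γ = 1/√(1 − 0.8217²) = 1/√0.3248 = 1.755; τ_3 = 52.14/1.755 = 29.72 years.
Total proper time: τ_1 + 5.642 + 29.72 = 46.64, so τ_1 = 46.64 − 35.36 = 11.28 years.
γ_1 = 28.62/11.28 = 2.537; β = √(1 − 1/γ²) = √0.8446.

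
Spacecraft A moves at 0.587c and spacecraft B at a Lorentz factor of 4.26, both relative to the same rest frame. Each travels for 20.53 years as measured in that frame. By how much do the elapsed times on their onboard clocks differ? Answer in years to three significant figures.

|τ_A − τ_B| = 11.8 years

A: γ = 1/√(1 − 0.587²) = 1/√0.6554 = 1.235; τ_A = 20.53/1.235 = 16.62 years.
B: γ = 4.26; τ_B = 20.53/4.260 = 4.819 years.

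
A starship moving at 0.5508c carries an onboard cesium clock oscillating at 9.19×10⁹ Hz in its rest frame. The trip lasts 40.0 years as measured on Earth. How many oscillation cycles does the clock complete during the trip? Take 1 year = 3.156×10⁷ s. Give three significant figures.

N = 9.68×10¹⁸

γ = 1/√(1 − 0.5508²) = 1/√0.6966 = 1.198
The oscillator's own cycle count is N = f × τ where τ is the proper time on the ship. τ = Δt/γ = 40.0/1.198 = 33.39 years = 1.054×10⁹ s.
N = 9.19×10⁹ × 1.054×10⁹ = 9.683×10¹⁸.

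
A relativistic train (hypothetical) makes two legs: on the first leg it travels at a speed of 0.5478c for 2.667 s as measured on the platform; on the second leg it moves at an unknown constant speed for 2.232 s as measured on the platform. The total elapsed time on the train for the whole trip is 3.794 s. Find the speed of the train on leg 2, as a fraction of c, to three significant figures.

β = 0.714

Leg 1: γ = 1/√(1 − 0.5478²) = 1/√0.6999 = 1.195; τ_1 = 2.667/1.195 = 2.231 s.
Leg 2: speed unknown; τ_2 = 2.232/γ_2.
Total proper time: 2.231 + τ_2 = 3.794, so τ_2 = 3.794 − 2.231 = 1.563 s.
γ_2 = 2.232/1.563 = 1.428; β = √(1 − 1/γ²) = √0.5098.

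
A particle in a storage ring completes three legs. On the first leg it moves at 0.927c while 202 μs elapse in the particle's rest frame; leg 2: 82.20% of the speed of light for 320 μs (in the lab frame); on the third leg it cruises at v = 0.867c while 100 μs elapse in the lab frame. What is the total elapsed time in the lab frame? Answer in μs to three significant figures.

Leg 1: γ = 1/√(1 − 0.927²) = 1/√0.1407 = 2.666; Δt_1 = 2.666 × 202 = 538.6 μs.
Leg 2: 320 μs is already measured in the lab frame.
Leg 3: 100 μs is already measured in the lab frame.
Total: 538.6 + 320.0 + 100.0 μs.

Δt = 959 μs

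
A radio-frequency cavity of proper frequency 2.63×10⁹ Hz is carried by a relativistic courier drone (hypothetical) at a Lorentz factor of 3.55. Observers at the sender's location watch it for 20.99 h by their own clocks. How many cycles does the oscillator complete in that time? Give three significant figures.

γ = 3.55
During 20.99 h of lab time, the oscillator's proper time advances by τ = Δt/γ = 20.99/3.550 = 5.913 h = 2.129×10⁴ s.
N = f × τ = 2.63×10⁹ × 2.129×10⁴ = 5.598×10¹³.

N = 5.60×10¹³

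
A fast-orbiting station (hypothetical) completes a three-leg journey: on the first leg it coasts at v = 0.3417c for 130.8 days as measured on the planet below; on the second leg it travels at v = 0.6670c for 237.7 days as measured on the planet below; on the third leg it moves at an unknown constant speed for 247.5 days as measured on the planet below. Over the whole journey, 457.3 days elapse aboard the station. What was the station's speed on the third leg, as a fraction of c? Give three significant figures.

Leg 1: γ = 1/√(1 − 0.3417²) = 1/√0.8832 = 1.064; τ_1 = 130.8/1.064 = 122.9 days.
Leg 2: γ = 1/√(1 − 0.6670²) = 1/√0.5551 = 1.342; τ_2 = 237.7/1.342 = 177.1 days.
Leg 3: speed unknown; τ_3 = 247.5/γ_3.
Total proper time: 122.9 + 177.1 + τ_3 = 457.3, so τ_3 = 457.3 − 300.0 = 157.3 days.
γ_3 = 247.5/157.3 = 1.574; β = √(1 − 1/γ²) = √0.5962.

β = 0.772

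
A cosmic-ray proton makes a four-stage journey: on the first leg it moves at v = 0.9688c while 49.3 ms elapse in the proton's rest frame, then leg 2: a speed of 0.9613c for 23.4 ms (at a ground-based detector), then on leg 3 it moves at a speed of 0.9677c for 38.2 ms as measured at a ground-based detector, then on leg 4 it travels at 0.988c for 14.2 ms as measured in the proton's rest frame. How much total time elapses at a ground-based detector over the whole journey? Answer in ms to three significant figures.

Leg 1: γ = 1/√(1 − 0.9688²) = 1/√0.06143 = 4.035; Δt_1 = 4.035 × 49.3 = 198.9 ms.
Leg 2: 23.4 ms is already measured at a ground-based detector.
Leg 3: 38.2 ms is already measured at a ground-based detector.
Leg 4: γ = 1/√(1 − 0.988²) = 1/√0.02386 = 6.474; Δt_4 = 6.474 × 14.2 = 91.94 ms.
Total: 198.9 + 23.40 + 38.20 + 91.94 ms.

Δt = 352 ms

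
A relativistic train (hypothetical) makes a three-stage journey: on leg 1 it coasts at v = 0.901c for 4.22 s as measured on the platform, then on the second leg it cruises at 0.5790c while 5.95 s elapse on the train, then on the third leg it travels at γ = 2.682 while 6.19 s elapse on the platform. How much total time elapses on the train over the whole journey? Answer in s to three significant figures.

Leg 1: γ = 1/√(1 − 0.901²) = 1/√0.1882 = 2.305; τ_1 = 4.22/2.305 = 1.831 s.
Leg 2: 5.95 s is already measured on the train.
Leg 3: γ = 2.682; τ_3 = 6.19/2.682 = 2.308 s.
Total: 1.831 + 5.950 + 2.308 s.

τ = 10.1 s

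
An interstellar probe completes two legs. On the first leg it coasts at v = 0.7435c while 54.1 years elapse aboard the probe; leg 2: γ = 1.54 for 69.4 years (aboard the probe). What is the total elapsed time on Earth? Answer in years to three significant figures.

Leg 1: γ = 1/√(1 − 0.7435²) = 1/√0.4472 = 1.495; Δt_1 = 1.495 × 54.1 = 80.90 years.
Leg 2: γ = 1.54; Δt_2 = 1.540 × 69.4 = 106.9 years.
Total: 80.90 + 106.9 years.

Δt = 188 years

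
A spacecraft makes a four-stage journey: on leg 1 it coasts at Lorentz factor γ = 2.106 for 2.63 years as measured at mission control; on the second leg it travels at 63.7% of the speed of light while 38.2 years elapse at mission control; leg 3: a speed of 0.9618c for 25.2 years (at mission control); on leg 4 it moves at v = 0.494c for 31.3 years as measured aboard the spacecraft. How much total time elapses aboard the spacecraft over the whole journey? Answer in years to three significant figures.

τ = 68.9 years

Leg 1: γ = 2.106; τ_1 = 2.63/2.106 = 1.249 years.
Leg 2: β = 0.637; γ = 1/√(1 − 0.637²) = 1/√0.5942 = 1.297; τ_2 = 38.2/1.297 = 29.45 years.
Leg 3: γ = 1/√(1 − 0.9618²) = 1/√0.07494 = 3.653; τ_3 = 25.2/3.653 = 6.899 years.
Leg 4: 31.3 years is already measured aboard the spacecraft.
Total: 1.249 + 29.45 + 6.899 + 31.30 years.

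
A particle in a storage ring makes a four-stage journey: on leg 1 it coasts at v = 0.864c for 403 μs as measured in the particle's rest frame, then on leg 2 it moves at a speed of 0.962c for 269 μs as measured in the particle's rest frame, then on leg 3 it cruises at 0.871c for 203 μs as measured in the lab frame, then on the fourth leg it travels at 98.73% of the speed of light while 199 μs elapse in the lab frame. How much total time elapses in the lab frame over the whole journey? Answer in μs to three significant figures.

Leg 1: γ = 1/√(1 − 0.864²) = 1/√0.2535 = 1.986; Δt_1 = 1.986 × 403 = 800.4 μs.
Leg 2: γ = 1/√(1 − 0.962²) = 1/√0.07456 = 3.662; Δt_2 = 3.662 × 269 = 985.2 μs.
Leg 3: 203 μs is already measured in the lab frame.
Leg 4: 199 μs is already measured in the lab frame.
Total: 800.4 + 985.2 + 203.0 + 199.0 μs.

Δt = 2190 μs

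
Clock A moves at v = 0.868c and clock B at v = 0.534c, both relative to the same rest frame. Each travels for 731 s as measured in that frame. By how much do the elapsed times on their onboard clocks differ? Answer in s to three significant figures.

A: γ = 1/√(1 − 0.868²) = 1/√0.2466 = 2.014; τ_A = 731/2.014 = 363.0 s.
B: γ = 1/√(1 − 0.534²) = 1/√0.7148 = 1.183; τ_B = 731/1.183 = 618.0 s.

|τ_A − τ_B| = 255 s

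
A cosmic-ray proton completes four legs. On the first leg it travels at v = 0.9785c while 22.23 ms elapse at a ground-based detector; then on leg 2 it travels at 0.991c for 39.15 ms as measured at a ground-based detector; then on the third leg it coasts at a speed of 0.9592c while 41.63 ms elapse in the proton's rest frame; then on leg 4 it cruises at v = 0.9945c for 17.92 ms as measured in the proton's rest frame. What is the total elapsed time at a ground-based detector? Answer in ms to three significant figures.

Δt = 380 ms

Leg 1: 22.23 ms is already measured at a ground-based detector.
Leg 2: 39.15 ms is already measured at a ground-based detector.
Leg 3: γ = 1/√(1 − 0.9592²) = 1/√0.07994 = 3.537; Δt_3 = 3.537 × 41.63 = 147.2 ms.
Leg 4: γ = 1/√(1 − 0.9945²) = 1/√0.01097 = 9.548; Δt_4 = 9.548 × 17.92 = 171.1 ms.
Total: 22.23 + 39.15 + 147.2 + 171.1 ms.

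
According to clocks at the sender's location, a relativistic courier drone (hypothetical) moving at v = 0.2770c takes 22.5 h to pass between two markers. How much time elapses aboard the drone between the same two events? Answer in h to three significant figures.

τ = 21.6 h

γ = 1/√(1 − 0.2770²) = 1/√0.9233 = 1.041
The interval measured at the sender's location is the dilated one; the clock aboard the drone measures the proper time τ = Δt/γ = 22.5/1.041 h.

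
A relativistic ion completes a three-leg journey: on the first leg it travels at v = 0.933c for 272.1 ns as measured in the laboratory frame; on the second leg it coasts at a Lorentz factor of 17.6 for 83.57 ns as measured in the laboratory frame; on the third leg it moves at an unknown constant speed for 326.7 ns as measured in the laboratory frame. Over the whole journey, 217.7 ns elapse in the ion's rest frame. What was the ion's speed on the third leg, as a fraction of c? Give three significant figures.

β = 0.936

Leg 1: γ = 1/√(1 − 0.933²) = 1/√0.1295 = 2.779; τ_1 = 272.1/2.779 = 97.92 ns.
Leg 2: γ = 17.6; τ_2 = 83.57/17.60 = 4.748 ns.
Leg 3: speed unknown; τ_3 = 326.7/γ_3.
Total proper time: 97.92 + 4.748 + τ_3 = 217.7, so τ_3 = 217.7 − 102.7 = 115.0 ns.
γ_3 = 326.7/115.0 = 2.840; β = √(1 − 1/γ²) = √0.8760.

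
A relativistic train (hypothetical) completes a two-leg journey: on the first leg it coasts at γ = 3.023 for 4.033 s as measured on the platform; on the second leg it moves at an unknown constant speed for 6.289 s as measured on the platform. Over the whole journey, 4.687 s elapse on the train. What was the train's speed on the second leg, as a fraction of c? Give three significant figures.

β = 0.846

Leg 1: γ = 3.023; τ_1 = 4.033/3.023 = 1.334 s.
Leg 2: speed unknown; τ_2 = 6.289/γ_2.
Total proper time: 1.334 + τ_2 = 4.687, so τ_2 = 4.687 − 1.334 = 3.353 s.
γ_2 = 6.289/3.353 = 1.876; β = √(1 − 1/γ²) = √0.7158.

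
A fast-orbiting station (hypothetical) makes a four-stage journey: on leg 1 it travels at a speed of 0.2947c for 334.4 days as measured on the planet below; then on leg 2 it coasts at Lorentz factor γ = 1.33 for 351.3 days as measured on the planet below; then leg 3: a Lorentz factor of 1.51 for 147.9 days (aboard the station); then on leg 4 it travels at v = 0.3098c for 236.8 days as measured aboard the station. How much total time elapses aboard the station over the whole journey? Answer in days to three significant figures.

τ = 968 days

Leg 1: γ = 1/√(1 − 0.2947²) = 1/√0.9132 = 1.046; τ_1 = 334.4/1.046 = 319.5 days.
Leg 2: γ = 1.33; τ_2 = 351.3/1.330 = 264.1 days.
Leg 3: 147.9 days is already measured aboard the station.
Leg 4: 236.8 days is already measured aboard the station.
Total: 319.5 + 264.1 + 147.9 + 236.8 days.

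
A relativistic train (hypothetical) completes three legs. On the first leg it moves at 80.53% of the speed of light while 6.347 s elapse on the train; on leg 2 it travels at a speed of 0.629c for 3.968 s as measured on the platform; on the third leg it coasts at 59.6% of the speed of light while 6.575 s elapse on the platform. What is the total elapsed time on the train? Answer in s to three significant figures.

τ = 14.7 s

Leg 1: 6.347 s is already measured on the train.
Leg 2: γ = 1/√(1 − 0.629²) = 1/√0.6044 = 1.286; τ_2 = 3.968/1.286 = 3.085 s.
Leg 3: β = 0.596; γ = 1/√(1 − 0.596²) = 1/√0.6448 = 1.245; τ_3 = 6.575/1.245 = 5.280 s.
Total: 6.347 + 3.085 + 5.280 s.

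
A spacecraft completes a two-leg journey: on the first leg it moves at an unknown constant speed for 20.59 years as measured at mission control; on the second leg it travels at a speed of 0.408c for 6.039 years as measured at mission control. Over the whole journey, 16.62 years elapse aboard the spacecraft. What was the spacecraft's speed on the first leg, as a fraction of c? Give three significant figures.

Leg 1: speed unknown; τ_1 = 20.59/γ_1.
Leg 2: γ = 1/√(1 − 0.408²) = 1/√0.8335 = 1.095; τ_2 = 6.039/1.095 = 5.513 years.
Total proper time: τ_1 + 5.513 = 16.62, so τ_1 = 16.62 − 5.513 = 11.11 years.
γ_1 = 20.59/11.11 = 1.854; β = √(1 − 1/γ²) = √0.7090.

β = 0.842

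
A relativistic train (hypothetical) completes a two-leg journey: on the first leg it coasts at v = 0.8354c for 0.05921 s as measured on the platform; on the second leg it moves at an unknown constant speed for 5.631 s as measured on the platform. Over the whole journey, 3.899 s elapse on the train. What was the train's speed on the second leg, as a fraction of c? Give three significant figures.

Leg 1: γ = 1/√(1 − 0.8354²) = 1/√0.3021 = 1.819; τ_1 = 0.05921/1.819 = 0.03254 s.
Leg 2: speed unknown; τ_2 = 5.631/γ_2.
Total proper time: 0.03254 + τ_2 = 3.899, so τ_2 = 3.899 − 0.03254 = 3.866 s.
γ_2 = 5.631/3.866 = 1.456; β = √(1 − 1/γ²) = √0.5285.

β = 0.727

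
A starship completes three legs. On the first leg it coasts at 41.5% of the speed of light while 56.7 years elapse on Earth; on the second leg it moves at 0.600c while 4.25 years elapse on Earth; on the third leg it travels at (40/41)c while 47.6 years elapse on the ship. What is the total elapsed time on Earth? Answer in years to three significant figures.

Δt = 278 years

Leg 1: 56.7 years is already measured on Earth.
Leg 2: 4.25 years is already measured on Earth.
Leg 3: γ = 1/√(1 − (40/41)²) = 41/9 ≈ 4.556; Δt_3 = 4.556 × 47.6 = 216.8 years.
Total: 56.70 + 4.250 + 216.8 years.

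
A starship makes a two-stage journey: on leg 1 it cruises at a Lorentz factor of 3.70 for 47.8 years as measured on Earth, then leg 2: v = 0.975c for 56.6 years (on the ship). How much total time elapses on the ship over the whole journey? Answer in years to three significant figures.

τ = 69.5 years

Leg 1: γ = 3.70; τ_1 = 47.8/3.700 = 12.92 years.
Leg 2: 56.6 years is already measured on the ship.
Total: 12.92 + 56.60 years.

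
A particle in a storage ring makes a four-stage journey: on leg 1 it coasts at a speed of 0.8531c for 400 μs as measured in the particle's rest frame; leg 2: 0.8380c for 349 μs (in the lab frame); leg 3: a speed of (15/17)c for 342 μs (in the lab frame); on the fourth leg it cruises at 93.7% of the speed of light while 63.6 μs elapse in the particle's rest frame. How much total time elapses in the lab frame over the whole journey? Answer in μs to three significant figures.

Leg 1: γ = 1/√(1 − 0.8531²) = 1/√0.2722 = 1.917; Δt_1 = 1.917 × 400 = 766.7 μs.
Leg 2: 349 μs is already measured in the lab frame.
Leg 3: 342 μs is already measured in the lab frame.
Leg 4: β = 0.937; γ = 1/√(1 − 0.937²) = 1/√0.1220 = 2.863; Δt_4 = 2.863 × 63.6 = 182.1 μs.
Total: 766.7 + 349.0 + 342.0 + 182.1 μs.

Δt = 1640 μs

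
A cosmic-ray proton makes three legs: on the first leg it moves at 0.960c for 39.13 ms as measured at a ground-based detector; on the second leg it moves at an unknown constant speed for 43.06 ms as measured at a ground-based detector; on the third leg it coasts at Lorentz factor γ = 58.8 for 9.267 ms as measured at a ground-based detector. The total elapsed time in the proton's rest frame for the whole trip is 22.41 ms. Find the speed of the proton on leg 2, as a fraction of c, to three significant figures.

Leg 1: γ = 1/√(1 − 0.960²) = 25/7 ≈ 3.571; τ_1 = 39.13/3.571 = 10.96 ms.
Leg 2: speed unknown; τ_2 = 43.06/γ_2.
Leg 3: γ = 58.8; τ_3 = 9.267/58.80 = 0.1576 ms.
Total proper time: 10.96 + τ_2 + 0.1576 = 22.41, so τ_2 = 22.41 − 11.11 = 11.30 ms.
γ_2 = 43.06/11.30 = 3.812; β = √(1 − 1/γ²) = √0.9312.

β = 0.965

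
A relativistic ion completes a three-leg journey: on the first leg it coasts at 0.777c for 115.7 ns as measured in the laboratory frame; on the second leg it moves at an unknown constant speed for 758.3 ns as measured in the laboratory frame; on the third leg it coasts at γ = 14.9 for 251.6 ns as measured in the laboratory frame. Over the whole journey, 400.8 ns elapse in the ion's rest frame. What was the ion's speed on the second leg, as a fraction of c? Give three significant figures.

β = 0.912

Leg 1: γ = 1/√(1 − 0.777²) = 1/√0.3963 = 1.589; τ_1 = 115.7/1.589 = 72.83 ns.
Leg 2: speed unknown; τ_2 = 758.3/γ_2.
Leg 3: γ = 14.9; τ_3 = 251.6/14.90 = 16.89 ns.
Total proper time: 72.83 + τ_2 + 16.89 = 400.8, so τ_2 = 400.8 − 89.72 = 311.1 ns.
γ_2 = 758.3/311.1 = 2.438; β = √(1 − 1/γ²) = √0.8317.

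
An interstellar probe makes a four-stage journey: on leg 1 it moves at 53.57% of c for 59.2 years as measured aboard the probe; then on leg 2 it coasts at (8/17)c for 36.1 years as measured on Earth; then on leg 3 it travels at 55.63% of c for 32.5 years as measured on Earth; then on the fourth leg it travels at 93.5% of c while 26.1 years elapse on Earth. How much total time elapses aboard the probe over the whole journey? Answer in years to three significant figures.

τ = 127 years

Leg 1: 59.2 years is already measured aboard the probe.
Leg 2: γ = 1/√(1 − (8/17)²) = 17/15 ≈ 1.133; τ_2 = 36.1/1.133 = 31.85 years.
Leg 3: β = 0.5563; γ = 1/√(1 − 0.5563²) = 1/√0.6905 = 1.203; τ_3 = 32.5/1.203 = 27.01 years.
Leg 4: β = 0.935; γ = 1/√(1 − 0.935²) = 1/√0.1258 = 2.820; τ_4 = 26.1/2.820 = 9.256 years.
Total: 59.20 + 31.85 + 27.01 + 9.256 years.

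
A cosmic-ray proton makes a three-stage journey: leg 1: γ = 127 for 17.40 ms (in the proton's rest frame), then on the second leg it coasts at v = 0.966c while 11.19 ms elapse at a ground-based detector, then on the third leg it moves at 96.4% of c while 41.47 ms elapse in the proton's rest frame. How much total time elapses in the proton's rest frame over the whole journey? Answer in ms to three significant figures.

τ = 61.8 ms

Leg 1: 17.40 ms is already measured in the proton's rest frame.
Leg 2: γ = 1/√(1 − 0.966²) = 1/√0.06684 = 3.868; τ_2 = 11.19/3.868 = 2.893 ms.
Leg 3: 41.47 ms is already measured in the proton's rest frame.
Total: 17.40 + 2.893 + 41.47 ms.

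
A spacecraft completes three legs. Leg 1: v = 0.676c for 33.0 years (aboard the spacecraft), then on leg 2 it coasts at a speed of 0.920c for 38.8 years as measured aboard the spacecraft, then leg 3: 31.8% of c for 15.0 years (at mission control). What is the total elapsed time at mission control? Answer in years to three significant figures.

Leg 1: γ = 1/√(1 − 0.676²) = 1/√0.5430 = 1.357; Δt_1 = 1.357 × 33.0 = 44.78 years.
Leg 2: γ = 1/√(1 − 0.920²) = 1/√0.1536 = 2.552; Δt_2 = 2.552 × 38.8 = 99.00 years.
Leg 3: 15.0 years is already measured at mission control.
Total: 44.78 + 99.00 + 15.00 years.

Δt = 159 years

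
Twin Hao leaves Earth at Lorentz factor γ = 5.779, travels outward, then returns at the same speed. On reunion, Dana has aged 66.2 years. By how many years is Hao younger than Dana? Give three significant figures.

Δt − τ = 54.7 years

γ = 5.779
Hao's elapsed proper time: τ = 66.2/5.779 = 11.46 years.
Age gap = Δt − τ = 66.2 − 11.46 years.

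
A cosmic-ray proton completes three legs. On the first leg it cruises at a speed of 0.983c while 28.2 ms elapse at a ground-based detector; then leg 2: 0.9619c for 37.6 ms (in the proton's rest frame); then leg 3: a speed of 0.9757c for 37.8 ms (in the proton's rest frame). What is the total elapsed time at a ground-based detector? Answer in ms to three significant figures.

Δt = 338 ms

Leg 1: 28.2 ms is already measured at a ground-based detector.
Leg 2: γ = 1/√(1 − 0.9619²) = 1/√0.07475 = 3.658; Δt_2 = 3.658 × 37.6 = 137.5 ms.
Leg 3: γ = 1/√(1 − 0.9757²) = 1/√0.04801 = 4.564; Δt_3 = 4.564 × 37.8 = 172.5 ms.
Total: 28.20 + 137.5 + 172.5 ms.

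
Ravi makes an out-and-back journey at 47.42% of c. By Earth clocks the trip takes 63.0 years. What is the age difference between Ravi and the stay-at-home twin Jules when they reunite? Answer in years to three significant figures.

Δt − τ = 7.53 years

β = 0.4742; γ = 1/√(1 − 0.4742²) = 1/√0.7751 = 1.136
Ravi's elapsed proper time: τ = 63.0/1.136 = 55.47 years.
Age gap = Δt − τ = 63.0 − 55.47 years.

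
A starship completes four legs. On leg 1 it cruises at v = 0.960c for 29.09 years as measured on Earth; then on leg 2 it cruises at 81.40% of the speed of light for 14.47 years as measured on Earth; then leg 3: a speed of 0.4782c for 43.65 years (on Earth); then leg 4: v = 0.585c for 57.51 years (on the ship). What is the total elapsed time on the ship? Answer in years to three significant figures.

Leg 1: γ = 1/√(1 − 0.960²) = 1/√0.07840 = 3.571; τ_1 = 29.09/3.571 = 8.145 years.
Leg 2: β = 0.8140; γ = 1/√(1 − 0.8140²) = 1/√0.3374 = 1.722; τ_2 = 14.47/1.722 = 8.405 years.
Leg 3: γ = 1/√(1 − 0.4782²) = 1/√0.7713 = 1.139; τ_3 = 43.65/1.139 = 38.34 years.
Leg 4: 57.51 years is already measured on the ship.
Total: 8.145 + 8.405 + 38.34 + 57.51 years.

τ = 112 years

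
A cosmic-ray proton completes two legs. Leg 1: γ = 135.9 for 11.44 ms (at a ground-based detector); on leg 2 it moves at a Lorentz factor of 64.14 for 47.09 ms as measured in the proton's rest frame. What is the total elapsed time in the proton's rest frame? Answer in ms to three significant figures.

τ = 47.2 ms

Leg 1: γ = 135.9; τ_1 = 11.44/135.9 = 0.08418 ms.
Leg 2: 47.09 ms is already measured in the proton's rest frame.
Total: 0.08418 + 47.09 ms.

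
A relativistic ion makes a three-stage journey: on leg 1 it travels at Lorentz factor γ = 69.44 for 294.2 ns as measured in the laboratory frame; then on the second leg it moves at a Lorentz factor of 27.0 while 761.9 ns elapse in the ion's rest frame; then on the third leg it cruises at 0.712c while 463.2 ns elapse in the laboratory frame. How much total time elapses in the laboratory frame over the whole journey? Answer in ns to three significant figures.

Leg 1: 294.2 ns is already measured in the laboratory frame.
Leg 2: γ = 27.0; Δt_2 = 27.00 × 761.9 = 2.057×10⁴ ns.
Leg 3: 463.2 ns is already measured in the laboratory frame.
Total: 294.2 + 2.057×10⁴ + 463.2 ns.

Δt = 2.13×10⁴ ns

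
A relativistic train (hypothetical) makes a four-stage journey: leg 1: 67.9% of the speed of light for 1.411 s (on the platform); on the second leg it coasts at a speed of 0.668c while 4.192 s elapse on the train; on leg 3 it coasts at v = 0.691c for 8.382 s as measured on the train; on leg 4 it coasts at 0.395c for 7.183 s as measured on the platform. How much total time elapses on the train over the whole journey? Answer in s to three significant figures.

τ = 20.2 s

Leg 1: β = 0.679; γ = 1/√(1 − 0.679²) = 1/√0.5390 = 1.362; τ_1 = 1.411/1.362 = 1.036 s.
Leg 2: 4.192 s is already measured on the train.
Leg 3: 8.382 s is already measured on the train.
Leg 4: γ = 1/√(1 − 0.395²) = 1/√0.8440 = 1.089; τ_4 = 7.183/1.089 = 6.599 s.
Total: 1.036 + 4.192 + 8.382 + 6.599 s.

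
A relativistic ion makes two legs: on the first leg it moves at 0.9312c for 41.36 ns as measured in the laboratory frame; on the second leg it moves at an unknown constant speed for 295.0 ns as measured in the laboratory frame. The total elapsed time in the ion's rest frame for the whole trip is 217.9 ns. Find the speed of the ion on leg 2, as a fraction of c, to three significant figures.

Leg 1: γ = 1/√(1 − 0.9312²) = 1/√0.1329 = 2.743; τ_1 = 41.36/2.743 = 15.08 ns.
Leg 2: speed unknown; τ_2 = 295.0/γ_2.
Total proper time: 15.08 + τ_2 = 217.9, so τ_2 = 217.9 − 15.08 = 202.8 ns.
γ_2 = 295.0/202.8 = 1.454; β = √(1 − 1/γ²) = √0.5273.

β = 0.726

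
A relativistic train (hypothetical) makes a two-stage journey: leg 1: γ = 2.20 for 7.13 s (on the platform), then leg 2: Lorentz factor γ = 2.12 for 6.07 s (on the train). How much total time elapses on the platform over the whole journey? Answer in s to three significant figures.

Leg 1: 7.13 s is already measured on the platform.
Leg 2: γ = 2.12; Δt_2 = 2.120 × 6.07 = 12.87 s.
Total: 7.130 + 12.87 s.

Δt = 20.0 s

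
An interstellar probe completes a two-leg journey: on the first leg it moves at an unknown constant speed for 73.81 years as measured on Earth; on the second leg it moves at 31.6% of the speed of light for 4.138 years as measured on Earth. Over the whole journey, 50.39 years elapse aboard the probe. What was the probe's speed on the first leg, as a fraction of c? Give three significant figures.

Leg 1: speed unknown; τ_1 = 73.81/γ_1.
Leg 2: β = 0.316; γ = 1/√(1 − 0.316²) = 1/√0.9001 = 1.054; τ_2 = 4.138/1.054 = 3.926 years.
Total proper time: τ_1 + 3.926 = 50.39, so τ_1 = 50.39 − 3.926 = 46.46 years.
γ_1 = 73.81/46.46 = 1.589; β = √(1 − 1/γ²) = √0.6037.

β = 0.777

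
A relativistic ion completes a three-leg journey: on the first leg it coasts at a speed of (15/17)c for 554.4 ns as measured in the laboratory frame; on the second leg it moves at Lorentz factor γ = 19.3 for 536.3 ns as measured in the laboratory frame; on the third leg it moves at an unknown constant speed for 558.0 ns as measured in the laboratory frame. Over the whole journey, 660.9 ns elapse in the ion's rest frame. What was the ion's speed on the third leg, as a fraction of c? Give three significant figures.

Leg 1: γ = 1/√(1 − (15/17)²) = 17/8 = 2.125; τ_1 = 554.4/2.125 = 260.9 ns.
Leg 2: γ = 19.3; τ_2 = 536.3/19.30 = 27.79 ns.
Leg 3: speed unknown; τ_3 = 558.0/γ_3.
Total proper time: 260.9 + 27.79 + τ_3 = 660.9, so τ_3 = 660.9 − 288.7 = 372.2 ns.
γ_3 = 558.0/372.2 = 1.499; β = √(1 − 1/γ²) = √0.5550.

β = 0.745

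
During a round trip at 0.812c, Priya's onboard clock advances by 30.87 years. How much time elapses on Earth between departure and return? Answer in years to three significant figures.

γ = 1/√(1 − 0.812²) = 1/√0.3407 = 1.713
Earth-frame duration is the dilated interval: Δt = γτ = 1.713 × 30.87 years.

Δt = 52.9 years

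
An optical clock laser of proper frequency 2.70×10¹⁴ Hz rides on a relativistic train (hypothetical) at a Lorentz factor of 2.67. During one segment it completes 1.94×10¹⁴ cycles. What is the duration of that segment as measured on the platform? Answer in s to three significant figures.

Δt = 1.92 s

γ = 2.67
Proper time for N cycles: τ = N/f = 1.94×10¹⁴/(2.70×10¹⁴) = 7.185×10⁻¹ s = 0.7185 s.
Lab-frame duration Δt = γτ = 2.670 × 0.7185 = 1.918 s.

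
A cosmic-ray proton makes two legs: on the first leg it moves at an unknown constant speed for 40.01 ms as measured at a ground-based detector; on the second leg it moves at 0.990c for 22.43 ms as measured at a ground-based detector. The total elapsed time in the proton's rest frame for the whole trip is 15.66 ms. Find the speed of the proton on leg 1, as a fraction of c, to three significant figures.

β = 0.950

Leg 1: speed unknown; τ_1 = 40.01/γ_1.
Leg 2: γ = 1/√(1 − 0.990²) = 1/√0.01990 = 7.089; τ_2 = 22.43/7.089 = 3.164 ms.
Total proper time: τ_1 + 3.164 = 15.66, so τ_1 = 15.66 − 3.164 = 12.50 ms.
γ_1 = 40.01/12.50 = 3.202; β = √(1 − 1/γ²) = √0.9025.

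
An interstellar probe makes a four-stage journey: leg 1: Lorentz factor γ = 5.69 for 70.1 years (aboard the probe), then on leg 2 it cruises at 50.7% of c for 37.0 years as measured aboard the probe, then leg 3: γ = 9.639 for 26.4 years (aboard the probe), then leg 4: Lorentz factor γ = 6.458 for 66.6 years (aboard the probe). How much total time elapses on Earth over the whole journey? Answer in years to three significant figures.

Δt = 1130 years

Leg 1: γ = 5.69; Δt_1 = 5.690 × 70.1 = 398.9 years.
Leg 2: β = 0.507; γ = 1/√(1 − 0.507²) = 1/√0.7430 = 1.160; Δt_2 = 1.160 × 37.0 = 42.93 years.
Leg 3: γ = 9.639; Δt_3 = 9.639 × 26.4 = 254.5 years.
Leg 4: γ = 6.458; Δt_4 = 6.458 × 66.6 = 430.1 years.
Total: 398.9 + 42.93 + 254.5 + 430.1 years.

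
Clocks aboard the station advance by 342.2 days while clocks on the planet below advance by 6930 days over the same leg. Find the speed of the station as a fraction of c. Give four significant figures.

β = 0.9988

The proper time is measured aboard the station (both events occur at the station's location); Δt is measured on the planet below. γ = Δt/τ = 6930/342.2 = 20.25.
β = √(1 − 1/γ²) = √(1 − 0.002438) = √0.9976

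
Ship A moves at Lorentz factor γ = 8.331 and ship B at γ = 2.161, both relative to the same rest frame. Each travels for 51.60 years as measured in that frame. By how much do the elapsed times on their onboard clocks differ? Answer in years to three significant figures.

A: γ = 8.331; τ_A = 51.60/8.331 = 6.194 years.
B: γ = 2.161; τ_B = 51.60/2.161 = 23.88 years.

|τ_A − τ_B| = 17.7 years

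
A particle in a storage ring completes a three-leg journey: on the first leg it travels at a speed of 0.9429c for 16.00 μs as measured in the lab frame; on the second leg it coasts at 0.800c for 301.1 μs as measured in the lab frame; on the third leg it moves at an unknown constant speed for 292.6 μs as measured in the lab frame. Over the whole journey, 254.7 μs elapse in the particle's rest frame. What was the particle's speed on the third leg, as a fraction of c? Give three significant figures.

β = 0.972

Leg 1: γ = 1/√(1 − 0.9429²) = 1/√0.1109 = 3.002; τ_1 = 16.00/3.002 = 5.329 μs.
Leg 2: γ = 1/√(1 − 0.800²) = 5/3 ≈ 1.667; τ_2 = 301.1/1.667 = 180.7 μs.
Leg 3: speed unknown; τ_3 = 292.6/γ_3.
Total proper time: 5.329 + 180.7 + τ_3 = 254.7, so τ_3 = 254.7 − 186.0 = 68.71 μs.
γ_3 = 292.6/68.71 = 4.258; β = √(1 − 1/γ²) = √0.9449.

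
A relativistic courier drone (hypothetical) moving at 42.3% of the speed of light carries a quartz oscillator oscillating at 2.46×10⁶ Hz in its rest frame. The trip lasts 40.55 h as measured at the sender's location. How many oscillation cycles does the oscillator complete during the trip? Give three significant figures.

β = 0.423; γ = 1/√(1 − 0.423²) = 1/√0.8211 = 1.104
The oscillator's own cycle count is N = f × τ where τ is the proper time aboard the drone. τ = Δt/γ = 40.55/1.104 = 36.74 h = 1.323×10⁵ s.
N = 2.46×10⁶ × 1.323×10⁵ = 3.254×10¹¹.

N = 3.25×10¹¹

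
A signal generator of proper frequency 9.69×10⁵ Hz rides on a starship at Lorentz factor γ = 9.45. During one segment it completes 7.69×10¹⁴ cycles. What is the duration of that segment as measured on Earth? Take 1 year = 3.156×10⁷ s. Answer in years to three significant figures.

Δt = 238 years

γ = 9.45
Proper time for N cycles: τ = N/f = 7.69×10¹⁴/(9.69×10⁵) = 7.936×10⁸ s = 25.15 years.
Lab-frame duration Δt = γτ = 9.450 × 25.15 = 237.6 years.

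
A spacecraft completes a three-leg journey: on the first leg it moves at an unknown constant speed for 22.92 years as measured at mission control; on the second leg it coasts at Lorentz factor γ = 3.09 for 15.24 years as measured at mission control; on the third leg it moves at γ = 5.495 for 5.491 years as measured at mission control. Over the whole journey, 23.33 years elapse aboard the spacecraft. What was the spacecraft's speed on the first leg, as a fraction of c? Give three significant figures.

Leg 1: speed unknown; τ_1 = 22.92/γ_1.
Leg 2: γ = 3.09; τ_2 = 15.24/3.090 = 4.932 years.
Leg 3: γ = 5.495; τ_3 = 5.491/5.495 = 0.9993 years.
Total proper time: τ_1 + 4.932 + 0.9993 = 23.33, so τ_1 = 23.33 − 5.931 = 17.40 years.
γ_1 = 22.92/17.40 = 1.317; β = √(1 − 1/γ²) = √0.4238.

β = 0.651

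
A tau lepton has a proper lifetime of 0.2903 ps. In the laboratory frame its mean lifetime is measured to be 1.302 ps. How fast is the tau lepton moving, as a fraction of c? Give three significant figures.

γ = Δt/τ₀ = 1.302/0.2903 = 4.485
β = √(1 − 1/γ²) = √(1 − 0.04971) = √0.9503

β = 0.975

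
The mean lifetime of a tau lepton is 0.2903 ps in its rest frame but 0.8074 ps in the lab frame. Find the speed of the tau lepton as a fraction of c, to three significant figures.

γ = Δt/τ₀ = 0.8074/0.2903 = 2.781
β = √(1 − 1/γ²) = √(1 − 0.1293) = √0.8707

β = 0.933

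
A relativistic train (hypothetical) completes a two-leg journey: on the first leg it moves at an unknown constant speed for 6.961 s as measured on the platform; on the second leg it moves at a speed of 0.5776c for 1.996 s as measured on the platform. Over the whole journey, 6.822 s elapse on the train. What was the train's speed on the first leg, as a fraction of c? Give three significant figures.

Leg 1: speed unknown; τ_1 = 6.961/γ_1.
Leg 2: γ = 1/√(1 − 0.5776²) = 1/√0.6664 = 1.225; τ_2 = 1.996/1.225 = 1.629 s.
Total proper time: τ_1 + 1.629 = 6.822, so τ_1 = 6.822 − 1.629 = 5.193 s.
γ_1 = 6.961/5.193 = 1.341; β = √(1 − 1/γ²) = √0.4435.

β = 0.666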